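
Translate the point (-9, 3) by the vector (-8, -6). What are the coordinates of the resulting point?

Translation by (-8, -6) (homogeneous matrix [[1, 0, -8], [0, 1, -6], [0, 0, 1]]):
x' = -9 + -8 = -17
y' = 3 + -6 = -3
Result: (-17, -3)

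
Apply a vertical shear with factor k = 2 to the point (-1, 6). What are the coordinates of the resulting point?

Shear matrix for vertical shear with factor k = 2:
[[1, 0], [2, 1]]
Result: (-1, 6) → (-1, 4)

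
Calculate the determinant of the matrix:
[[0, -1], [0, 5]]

For a 2×2 matrix [[a, b], [c, d]], det = ad - bc
det = (0)(5) - (-1)(0) = 0 - 0 = 0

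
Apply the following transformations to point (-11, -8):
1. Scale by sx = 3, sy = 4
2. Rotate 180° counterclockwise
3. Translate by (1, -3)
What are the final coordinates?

Step 1: Scale → (-33, -32)
Step 2: Rotate 180° → (33, 32)
Step 3: Translate → (34, 29)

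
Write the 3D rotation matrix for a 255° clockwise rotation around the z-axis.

Rotation matrix for clockwise 255° around z-axis:
A clockwise rotation by 255° is a counterclockwise rotation by -255°.
cos(-255°) = -0.2588, sin(-255°) = 0.9659
Result: [[-0.2588, -0.9659, 0], [0.9659, -0.2588, 0], [0, 0, 1]]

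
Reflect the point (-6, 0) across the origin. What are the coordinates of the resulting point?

Reflection across origin: (-6, 0) → (6, 0)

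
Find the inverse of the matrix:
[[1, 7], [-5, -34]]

For [[a,b],[c,d]], inverse = (1/det)·[[d,-b],[-c,a]]
det = (1)(-34) - (7)(-5) = -34 - -35 = 1
Inverse = [[-34, -7], [5, 1]]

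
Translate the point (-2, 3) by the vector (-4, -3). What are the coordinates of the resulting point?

Translation by (-4, -3) (homogeneous matrix [[1, 0, -4], [0, 1, -3], [0, 0, 1]]):
x' = -2 + -4 = -6
y' = 3 + -3 = 0
Result: (-6, 0)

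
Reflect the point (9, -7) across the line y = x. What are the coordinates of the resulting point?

Reflection across line y = x: (9, -7) → (-7, 9)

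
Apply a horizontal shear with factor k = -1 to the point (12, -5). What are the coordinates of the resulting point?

Shear matrix for horizontal shear with factor k = -1:
[[1, -1], [0, 1]]
Result: (12, -5) → (17, -5)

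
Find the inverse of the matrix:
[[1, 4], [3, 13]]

For [[a,b],[c,d]], inverse = (1/det)·[[d,-b],[-c,a]]
det = (1)(13) - (4)(3) = 13 - 12 = 1
Inverse = [[13, -4], [-3, 1]]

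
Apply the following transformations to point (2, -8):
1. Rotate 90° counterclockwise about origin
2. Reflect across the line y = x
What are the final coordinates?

Step 1: Rotate 90° → (8, 2)
Step 2: Reflect across line y = x → (2, 8)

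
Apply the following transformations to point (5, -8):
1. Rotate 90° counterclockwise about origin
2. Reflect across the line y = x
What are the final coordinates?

Step 1: Rotate 90° → (8, 5)
Step 2: Reflect across line y = x → (5, 8)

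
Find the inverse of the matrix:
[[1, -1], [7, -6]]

For [[a,b],[c,d]], inverse = (1/det)·[[d,-b],[-c,a]]
det = (1)(-6) - (-1)(7) = -6 - -7 = 1
Inverse = [[-6, 1], [-7, 1]]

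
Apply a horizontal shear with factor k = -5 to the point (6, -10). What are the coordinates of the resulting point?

Shear matrix for horizontal shear with factor k = -5:
[[1, -5], [0, 1]]
Result: (6, -10) → (56, -10)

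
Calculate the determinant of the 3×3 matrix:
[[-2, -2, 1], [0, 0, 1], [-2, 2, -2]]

Expansion along first row:
det = -2·det([[0,1],[2,-2]]) - -2·det([[0,1],[-2,-2]]) + 1·det([[0,0],[-2,2]])
    = -2·(0·-2 - 1·2) - -2·(0·-2 - 1·-2) + 1·(0·2 - 0·-2)
    = -2·-2 - -2·2 + 1·0
    = 4 + 4 + 0 = 8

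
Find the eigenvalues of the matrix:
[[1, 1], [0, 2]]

Characteristic equation: det(A - λI) = 0
λ² - (trace)λ + (det) = 0
trace = 1 + 2 = 3, det = (1)(2) - (1)(0) = 2
λ² - (3)λ + (2) = 0
λ = (3 ± √((3)² - 4·(2))) / 2 = (3 ± √1) / 2
Solving: λ = 1, 2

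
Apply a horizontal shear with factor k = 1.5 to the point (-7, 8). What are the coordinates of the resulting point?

Shear matrix for horizontal shear with factor k = 1.5:
[[1, 1.50], [0, 1]]
Result: (-7, 8) → (5, 8)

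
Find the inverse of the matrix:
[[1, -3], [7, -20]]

For [[a,b],[c,d]], inverse = (1/det)·[[d,-b],[-c,a]]
det = (1)(-20) - (-3)(7) = -20 - -21 = 1
Inverse = [[-20, 3], [-7, 1]]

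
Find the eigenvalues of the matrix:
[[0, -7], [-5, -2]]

Characteristic equation: det(A - λI) = 0
λ² - (trace)λ + (det) = 0
trace = 0 + -2 = -2, det = (0)(-2) - (-7)(-5) = -35
λ² - (-2)λ + (-35) = 0
λ = (-2 ± √((-2)² - 4·(-35))) / 2 = (-2 ± √144) / 2
Solving: λ = -7, 5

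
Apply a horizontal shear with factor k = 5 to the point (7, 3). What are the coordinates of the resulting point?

Shear matrix for horizontal shear with factor k = 5:
[[1, 5], [0, 1]]
Result: (7, 3) → (22, 3)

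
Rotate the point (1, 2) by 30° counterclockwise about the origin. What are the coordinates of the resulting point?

Rotation matrix for 30°: [[cos 30°, -sin 30°], [sin 30°, cos 30°]] ≈ [[0.866025, -0.500000], [0.500000, 0.866025]]
[[0.866025, -0.500000], [0.500000, 0.866025]] × [1, 2]ᵀ ≈ [-0.1340, 2.2321]ᵀ
Result: (-0.1340, 2.2321)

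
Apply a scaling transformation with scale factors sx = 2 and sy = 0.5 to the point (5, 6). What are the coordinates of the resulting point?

Scaling matrix:
[[2, 0], [0, 0.50]]
Result: (5 × 2, 6 × 0.5) = (10, 3)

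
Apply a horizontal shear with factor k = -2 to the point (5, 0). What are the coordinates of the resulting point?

Shear matrix for horizontal shear with factor k = -2:
[[1, -2], [0, 1]]
Result: (5, 0) → (5, 0)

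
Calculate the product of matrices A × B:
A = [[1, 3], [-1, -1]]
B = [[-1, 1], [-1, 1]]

Matrix multiplication:
C[0][0] = 1×-1 + 3×-1 = -4
C[0][1] = 1×1 + 3×1 = 4
C[1][0] = -1×-1 + -1×-1 = 2
C[1][1] = -1×1 + -1×1 = -2
Result: [[-4, 4], [2, -2]]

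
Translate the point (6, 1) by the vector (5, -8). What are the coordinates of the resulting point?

Translation by (5, -8) (homogeneous matrix [[1, 0, 5], [0, 1, -8], [0, 0, 1]]):
x' = 6 + 5 = 11
y' = 1 + -8 = -7
Result: (11, -7)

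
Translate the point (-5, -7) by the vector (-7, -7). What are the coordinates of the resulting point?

Translation by (-7, -7) (homogeneous matrix [[1, 0, -7], [0, 1, -7], [0, 0, 1]]):
x' = -5 + -7 = -12
y' = -7 + -7 = -14
Result: (-12, -14)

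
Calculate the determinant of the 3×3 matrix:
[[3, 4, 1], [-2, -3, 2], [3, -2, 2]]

Expansion along first row:
det = 3·det([[-3,2],[-2,2]]) - 4·det([[-2,2],[3,2]]) + 1·det([[-2,-3],[3,-2]])
    = 3·(-3·2 - 2·-2) - 4·(-2·2 - 2·3) + 1·(-2·-2 - -3·3)
    = 3·-2 - 4·-10 + 1·13
    = -6 + 40 + 13 = 47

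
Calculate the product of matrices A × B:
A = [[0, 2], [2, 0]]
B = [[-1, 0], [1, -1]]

Matrix multiplication:
C[0][0] = 0×-1 + 2×1 = 2
C[0][1] = 0×0 + 2×-1 = -2
C[1][0] = 2×-1 + 0×1 = -2
C[1][1] = 2×0 + 0×-1 = 0
Result: [[2, -2], [-2, 0]]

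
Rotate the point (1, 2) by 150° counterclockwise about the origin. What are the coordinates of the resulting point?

Rotation matrix for 150°: [[cos 150°, -sin 150°], [sin 150°, cos 150°]] ≈ [[-0.866025, -0.500000], [0.500000, -0.866025]]
[[-0.866025, -0.500000], [0.500000, -0.866025]] × [1, 2]ᵀ ≈ [-1.8660, -1.2321]ᵀ
Result: (-1.8660, -1.2321)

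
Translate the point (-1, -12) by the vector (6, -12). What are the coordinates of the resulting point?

Translation by (6, -12) (homogeneous matrix [[1, 0, 6], [0, 1, -12], [0, 0, 1]]):
x' = -1 + 6 = 5
y' = -12 + -12 = -24
Result: (5, -24)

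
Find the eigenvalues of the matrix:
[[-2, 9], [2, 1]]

Characteristic equation: det(A - λI) = 0
λ² - (trace)λ + (det) = 0
trace = -2 + 1 = -1, det = (-2)(1) - (9)(2) = -20
λ² - (-1)λ + (-20) = 0
λ = (-1 ± √((-1)² - 4·(-20))) / 2 = (-1 ± √81) / 2
Solving: λ = -5, 4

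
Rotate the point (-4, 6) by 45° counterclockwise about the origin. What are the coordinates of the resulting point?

Rotation matrix for 45°: [[cos 45°, -sin 45°], [sin 45°, cos 45°]] ≈ [[0.707107, -0.707107], [0.707107, 0.707107]]
[[0.707107, -0.707107], [0.707107, 0.707107]] × [-4, 6]ᵀ ≈ [-7.0711, 1.4142]ᵀ
Result: (-7.0711, 1.4142)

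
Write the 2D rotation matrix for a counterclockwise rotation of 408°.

Rotation matrix formula: [[cos θ, -sin θ], [sin θ, cos θ]]
For θ = 408°:
cos(408°) = 0.6691
sin(408°) = 0.7431
Result: [[0.6691, -0.7431], [0.7431, 0.6691]]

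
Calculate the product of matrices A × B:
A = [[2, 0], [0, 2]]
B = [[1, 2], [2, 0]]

Matrix multiplication:
C[0][0] = 2×1 + 0×2 = 2
C[0][1] = 2×2 + 0×0 = 4
C[1][0] = 0×1 + 2×2 = 4
C[1][1] = 0×2 + 2×0 = 0
Result: [[2, 4], [4, 0]]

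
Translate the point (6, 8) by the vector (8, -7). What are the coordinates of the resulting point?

Translation by (8, -7) (homogeneous matrix [[1, 0, 8], [0, 1, -7], [0, 0, 1]]):
x' = 6 + 8 = 14
y' = 8 + -7 = 1
Result: (14, 1)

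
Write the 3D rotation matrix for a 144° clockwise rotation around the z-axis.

Rotation matrix for clockwise 144° around z-axis:
A clockwise rotation by 144° is a counterclockwise rotation by -144°.
cos(-144°) = -0.8090, sin(-144°) = -0.5878
Result: [[-0.8090, 0.5878, 0], [-0.5878, -0.8090, 0], [0, 0, 1]]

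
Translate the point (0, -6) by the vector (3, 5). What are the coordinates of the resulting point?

Translation by (3, 5) (homogeneous matrix [[1, 0, 3], [0, 1, 5], [0, 0, 1]]):
x' = 0 + 3 = 3
y' = -6 + 5 = -1
Result: (3, -1)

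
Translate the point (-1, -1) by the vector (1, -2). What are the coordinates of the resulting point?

Translation by (1, -2) (homogeneous matrix [[1, 0, 1], [0, 1, -2], [0, 0, 1]]):
x' = -1 + 1 = 0
y' = -1 + -2 = -3
Result: (0, -3)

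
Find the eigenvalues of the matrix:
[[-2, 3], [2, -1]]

Characteristic equation: det(A - λI) = 0
λ² - (trace)λ + (det) = 0
trace = -2 + -1 = -3, det = (-2)(-1) - (3)(2) = -4
λ² - (-3)λ + (-4) = 0
λ = (-3 ± √((-3)² - 4·(-4))) / 2 = (-3 ± √25) / 2
Solving: λ = -4, 1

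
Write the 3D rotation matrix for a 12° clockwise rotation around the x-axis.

Rotation matrix for clockwise 12° around x-axis:
A clockwise rotation by 12° is a counterclockwise rotation by -12°.
cos(-12°) = 0.9781, sin(-12°) = -0.2079
Result: [[1, 0, 0], [0, 0.9781, 0.2079], [0, -0.2079, 0.9781]]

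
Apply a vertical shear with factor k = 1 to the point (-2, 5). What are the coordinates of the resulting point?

Shear matrix for vertical shear with factor k = 1:
[[1, 0], [1, 1]]
Result: (-2, 5) → (-2, 3)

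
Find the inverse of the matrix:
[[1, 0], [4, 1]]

For [[a,b],[c,d]], inverse = (1/det)·[[d,-b],[-c,a]]
det = (1)(1) - (0)(4) = 1 - 0 = 1
Inverse = [[1, 0], [-4, 1]]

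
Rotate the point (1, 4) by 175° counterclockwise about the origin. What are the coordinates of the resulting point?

Rotation matrix for 175°: [[cos 175°, -sin 175°], [sin 175°, cos 175°]] ≈ [[-0.996195, -0.087156], [0.087156, -0.996195]]
[[-0.996195, -0.087156], [0.087156, -0.996195]] × [1, 4]ᵀ ≈ [-1.3448, -3.8976]ᵀ
Result: (-1.3448, -3.8976)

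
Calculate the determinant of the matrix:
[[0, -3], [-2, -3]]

For a 2×2 matrix [[a, b], [c, d]], det = ad - bc
det = (0)(-3) - (-3)(-2) = 0 - 6 = -6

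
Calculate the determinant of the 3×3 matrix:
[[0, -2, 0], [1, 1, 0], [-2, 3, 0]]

Expansion along first row:
det = 0·det([[1,0],[3,0]]) - -2·det([[1,0],[-2,0]]) + 0·det([[1,1],[-2,3]])
    = 0·(1·0 - 0·3) - -2·(1·0 - 0·-2) + 0·(1·3 - 1·-2)
    = 0·0 - -2·0 + 0·5
    = 0 + 0 + 0 = 0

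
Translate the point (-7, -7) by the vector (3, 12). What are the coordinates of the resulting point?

Translation by (3, 12) (homogeneous matrix [[1, 0, 3], [0, 1, 12], [0, 0, 1]]):
x' = -7 + 3 = -4
y' = -7 + 12 = 5
Result: (-4, 5)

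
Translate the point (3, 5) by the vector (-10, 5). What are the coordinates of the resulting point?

Translation by (-10, 5) (homogeneous matrix [[1, 0, -10], [0, 1, 5], [0, 0, 1]]):
x' = 3 + -10 = -7
y' = 5 + 5 = 10
Result: (-7, 10)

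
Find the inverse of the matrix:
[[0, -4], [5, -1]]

For [[a,b],[c,d]], inverse = (1/det)·[[d,-b],[-c,a]]
det = (0)(-1) - (-4)(5) = 0 - -20 = 20
Inverse = (1/20)·[[-1, 4], [-5, 0]]
= [[-1/20, 1/5], [-1/4, 0]]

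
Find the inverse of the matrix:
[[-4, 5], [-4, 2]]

For [[a,b],[c,d]], inverse = (1/det)·[[d,-b],[-c,a]]
det = (-4)(2) - (5)(-4) = -8 - -20 = 12
Inverse = (1/12)·[[2, -5], [4, -4]]
= [[1/6, -5/12], [1/3, -1/3]]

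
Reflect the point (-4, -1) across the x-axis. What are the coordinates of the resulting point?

Reflection across x-axis: (-4, -1) → (-4, 1)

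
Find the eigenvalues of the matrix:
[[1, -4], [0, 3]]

Characteristic equation: det(A - λI) = 0
λ² - (trace)λ + (det) = 0
trace = 1 + 3 = 4, det = (1)(3) - (-4)(0) = 3
λ² - (4)λ + (3) = 0
λ = (4 ± √((4)² - 4·(3))) / 2 = (4 ± √4) / 2
Solving: λ = 1, 3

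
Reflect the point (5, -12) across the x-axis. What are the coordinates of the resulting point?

Reflection across x-axis: (5, -12) → (5, 12)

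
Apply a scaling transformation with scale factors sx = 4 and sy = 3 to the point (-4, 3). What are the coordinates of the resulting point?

Scaling matrix:
[[4, 0], [0, 3]]
Result: (-4 × 4, 3 × 3) = (-16, 9)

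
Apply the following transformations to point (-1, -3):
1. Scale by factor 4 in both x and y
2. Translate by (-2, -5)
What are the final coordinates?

Step 1: Scale (-1, -3) by 4 → (-4, -12)
Step 2: Translate by (-2, -5) → (-6, -17)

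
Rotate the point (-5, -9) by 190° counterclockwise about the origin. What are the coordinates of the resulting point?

Rotation matrix for 190°: [[cos 190°, -sin 190°], [sin 190°, cos 190°]] ≈ [[-0.984808, 0.173648], [-0.173648, -0.984808]]
[[-0.984808, 0.173648], [-0.173648, -0.984808]] × [-5, -9]ᵀ ≈ [3.3612, 9.7315]ᵀ
Result: (3.3612, 9.7315)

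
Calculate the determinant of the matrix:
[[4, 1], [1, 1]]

For a 2×2 matrix [[a, b], [c, d]], det = ad - bc
det = (4)(1) - (1)(1) = 4 - 1 = 3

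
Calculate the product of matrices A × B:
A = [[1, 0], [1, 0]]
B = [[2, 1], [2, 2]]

Matrix multiplication:
C[0][0] = 1×2 + 0×2 = 2
C[0][1] = 1×1 + 0×2 = 1
C[1][0] = 1×2 + 0×2 = 2
C[1][1] = 1×1 + 0×2 = 1
Result: [[2, 1], [2, 1]]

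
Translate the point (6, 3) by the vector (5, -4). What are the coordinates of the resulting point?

Translation by (5, -4) (homogeneous matrix [[1, 0, 5], [0, 1, -4], [0, 0, 1]]):
x' = 6 + 5 = 11
y' = 3 + -4 = -1
Result: (11, -1)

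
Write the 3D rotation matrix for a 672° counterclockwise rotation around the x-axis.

Rotation matrix for counterclockwise 672° around x-axis:
cos(672°) = 0.6691, sin(672°) = -0.7431
Result: [[1, 0, 0], [0, 0.6691, 0.7431], [0, -0.7431, 0.6691]]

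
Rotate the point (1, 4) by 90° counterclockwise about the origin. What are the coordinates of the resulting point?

Rotation matrix for 90°: [[cos 90°, -sin 90°], [sin 90°, cos 90°]] = [[0, -1], [1, 0]]
[[0, -1], [1, 0]] × [1, 4]ᵀ = [-4, 1]ᵀ
Result: (-4, 1)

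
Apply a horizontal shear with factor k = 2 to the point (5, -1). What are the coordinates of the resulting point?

Shear matrix for horizontal shear with factor k = 2:
[[1, 2], [0, 1]]
Result: (5, -1) → (3, -1)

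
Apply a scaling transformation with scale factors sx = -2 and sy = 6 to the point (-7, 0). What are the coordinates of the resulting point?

Scaling matrix:
[[-2, 0], [0, 6]]
Result: (-7 × -2, 0 × 6) = (14, 0)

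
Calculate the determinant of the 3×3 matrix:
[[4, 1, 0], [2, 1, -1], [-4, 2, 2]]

Expansion along first row:
det = 4·det([[1,-1],[2,2]]) - 1·det([[2,-1],[-4,2]]) + 0·det([[2,1],[-4,2]])
    = 4·(1·2 - -1·2) - 1·(2·2 - -1·-4) + 0·(2·2 - 1·-4)
    = 4·4 - 1·0 + 0·8
    = 16 + 0 + 0 = 16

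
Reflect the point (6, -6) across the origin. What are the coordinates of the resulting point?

Reflection across origin: (6, -6) → (-6, 6)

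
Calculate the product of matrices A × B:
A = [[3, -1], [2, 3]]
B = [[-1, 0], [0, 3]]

Matrix multiplication:
C[0][0] = 3×-1 + -1×0 = -3
C[0][1] = 3×0 + -1×3 = -3
C[1][0] = 2×-1 + 3×0 = -2
C[1][1] = 2×0 + 3×3 = 9
Result: [[-3, -3], [-2, 9]]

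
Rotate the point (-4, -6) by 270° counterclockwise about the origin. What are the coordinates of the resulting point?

Rotation matrix for 270°: [[cos 270°, -sin 270°], [sin 270°, cos 270°]] = [[0, 1], [-1, 0]]
[[0, 1], [-1, 0]] × [-4, -6]ᵀ = [-6, 4]ᵀ
Result: (-6, 4)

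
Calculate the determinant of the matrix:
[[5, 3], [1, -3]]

For a 2×2 matrix [[a, b], [c, d]], det = ad - bc
det = (5)(-3) - (3)(1) = -15 - 3 = -18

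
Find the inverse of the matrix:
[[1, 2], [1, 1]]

For [[a,b],[c,d]], inverse = (1/det)·[[d,-b],[-c,a]]
det = (1)(1) - (2)(1) = 1 - 2 = -1
Inverse = (1/-1)·[[1, -2], [-1, 1]]
= [[-1, 2], [1, -1]]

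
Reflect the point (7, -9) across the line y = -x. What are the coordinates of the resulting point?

Reflection across line y = -x: (7, -9) → (9, -7)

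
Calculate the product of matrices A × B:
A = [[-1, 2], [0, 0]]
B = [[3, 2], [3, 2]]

Matrix multiplication:
C[0][0] = -1×3 + 2×3 = 3
C[0][1] = -1×2 + 2×2 = 2
C[1][0] = 0×3 + 0×3 = 0
C[1][1] = 0×2 + 0×2 = 0
Result: [[3, 2], [0, 0]]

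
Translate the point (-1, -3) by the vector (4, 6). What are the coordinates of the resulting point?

Translation by (4, 6) (homogeneous matrix [[1, 0, 4], [0, 1, 6], [0, 0, 1]]):
x' = -1 + 4 = 3
y' = -3 + 6 = 3
Result: (3, 3)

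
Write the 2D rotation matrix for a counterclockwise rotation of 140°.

Rotation matrix formula: [[cos θ, -sin θ], [sin θ, cos θ]]
For θ = 140°:
cos(140°) = -0.7660
sin(140°) = 0.6428
Result: [[-0.7660, -0.6428], [0.6428, -0.7660]]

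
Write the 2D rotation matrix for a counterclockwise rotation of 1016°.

Rotation matrix formula: [[cos θ, -sin θ], [sin θ, cos θ]]
For θ = 1016°:
cos(1016°) = 0.4384
sin(1016°) = -0.8988
Result: [[0.4384, 0.8988], [-0.8988, 0.4384]]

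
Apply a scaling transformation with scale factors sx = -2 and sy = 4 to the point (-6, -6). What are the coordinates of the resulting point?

Scaling matrix:
[[-2, 0], [0, 4]]
Result: (-6 × -2, -6 × 4) = (12, -24)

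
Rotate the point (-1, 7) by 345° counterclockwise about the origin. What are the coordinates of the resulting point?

Rotation matrix for 345°: [[cos 345°, -sin 345°], [sin 345°, cos 345°]] ≈ [[0.965926, 0.258819], [-0.258819, 0.965926]]
[[0.965926, 0.258819], [-0.258819, 0.965926]] × [-1, 7]ᵀ ≈ [0.8458, 7.0203]ᵀ
Result: (0.8458, 7.0203)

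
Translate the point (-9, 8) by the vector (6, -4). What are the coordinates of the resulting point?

Translation by (6, -4) (homogeneous matrix [[1, 0, 6], [0, 1, -4], [0, 0, 1]]):
x' = -9 + 6 = -3
y' = 8 + -4 = 4
Result: (-3, 4)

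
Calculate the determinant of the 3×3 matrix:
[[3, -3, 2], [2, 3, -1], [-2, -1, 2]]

Expansion along first row:
det = 3·det([[3,-1],[-1,2]]) - -3·det([[2,-1],[-2,2]]) + 2·det([[2,3],[-2,-1]])
    = 3·(3·2 - -1·-1) - -3·(2·2 - -1·-2) + 2·(2·-1 - 3·-2)
    = 3·5 - -3·2 + 2·4
    = 15 + 6 + 8 = 29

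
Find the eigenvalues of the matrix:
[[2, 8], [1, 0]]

Characteristic equation: det(A - λI) = 0
λ² - (trace)λ + (det) = 0
trace = 2 + 0 = 2, det = (2)(0) - (8)(1) = -8
λ² - (2)λ + (-8) = 0
λ = (2 ± √((2)² - 4·(-8))) / 2 = (2 ± √36) / 2
Solving: λ = -2, 4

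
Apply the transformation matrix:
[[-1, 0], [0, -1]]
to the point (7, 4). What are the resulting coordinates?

Matrix multiplication:
[[-1, 0], [0, -1]] × [7, 4]ᵀ
= [(-1)(7) + (0)(4), (0)(7) + (-1)(4)]ᵀ
= [-7, -4]ᵀ
Result: (-7, -4)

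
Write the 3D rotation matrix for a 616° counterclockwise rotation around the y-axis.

Rotation matrix for counterclockwise 616° around y-axis:
cos(616°) = -0.2419, sin(616°) = -0.9703
Result: [[-0.2419, 0, -0.9703], [0, 1, 0], [0.9703, 0, -0.2419]]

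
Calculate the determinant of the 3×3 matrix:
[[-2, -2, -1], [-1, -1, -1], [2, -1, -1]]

Expansion along first row:
det = -2·det([[-1,-1],[-1,-1]]) - -2·det([[-1,-1],[2,-1]]) + -1·det([[-1,-1],[2,-1]])
    = -2·(-1·-1 - -1·-1) - -2·(-1·-1 - -1·2) + -1·(-1·-1 - -1·2)
    = -2·0 - -2·3 + -1·3
    = 0 + 6 + -3 = 3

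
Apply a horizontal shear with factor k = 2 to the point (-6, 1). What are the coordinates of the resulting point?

Shear matrix for horizontal shear with factor k = 2:
[[1, 2], [0, 1]]
Result: (-6, 1) → (-4, 1)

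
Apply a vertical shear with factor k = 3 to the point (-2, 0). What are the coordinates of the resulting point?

Shear matrix for vertical shear with factor k = 3:
[[1, 0], [3, 1]]
Result: (-2, 0) → (-2, -6)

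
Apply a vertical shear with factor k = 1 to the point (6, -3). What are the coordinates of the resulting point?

Shear matrix for vertical shear with factor k = 1:
[[1, 0], [1, 1]]
Result: (6, -3) → (6, 3)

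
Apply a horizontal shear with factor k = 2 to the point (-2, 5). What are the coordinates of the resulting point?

Shear matrix for horizontal shear with factor k = 2:
[[1, 2], [0, 1]]
Result: (-2, 5) → (8, 5)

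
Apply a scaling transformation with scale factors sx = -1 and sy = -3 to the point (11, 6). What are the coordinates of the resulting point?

Scaling matrix:
[[-1, 0], [0, -3]]
Result: (11 × -1, 6 × -3) = (-11, -18)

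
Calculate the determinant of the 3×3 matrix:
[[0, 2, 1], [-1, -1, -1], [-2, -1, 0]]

Expansion along first row:
det = 0·det([[-1,-1],[-1,0]]) - 2·det([[-1,-1],[-2,0]]) + 1·det([[-1,-1],[-2,-1]])
    = 0·(-1·0 - -1·-1) - 2·(-1·0 - -1·-2) + 1·(-1·-1 - -1·-2)
    = 0·-1 - 2·-2 + 1·-1
    = 0 + 4 + -1 = 3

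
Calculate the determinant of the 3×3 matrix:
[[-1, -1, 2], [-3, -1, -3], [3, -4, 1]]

Expansion along first row:
det = -1·det([[-1,-3],[-4,1]]) - -1·det([[-3,-3],[3,1]]) + 2·det([[-3,-1],[3,-4]])
    = -1·(-1·1 - -3·-4) - -1·(-3·1 - -3·3) + 2·(-3·-4 - -1·3)
    = -1·-13 - -1·6 + 2·15
    = 13 + 6 + 30 = 49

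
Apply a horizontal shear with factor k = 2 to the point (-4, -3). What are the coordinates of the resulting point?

Shear matrix for horizontal shear with factor k = 2:
[[1, 2], [0, 1]]
Result: (-4, -3) → (-10, -3)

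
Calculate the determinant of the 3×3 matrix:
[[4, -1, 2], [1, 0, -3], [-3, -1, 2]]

Expansion along first row:
det = 4·det([[0,-3],[-1,2]]) - -1·det([[1,-3],[-3,2]]) + 2·det([[1,0],[-3,-1]])
    = 4·(0·2 - -3·-1) - -1·(1·2 - -3·-3) + 2·(1·-1 - 0·-3)
    = 4·-3 - -1·-7 + 2·-1
    = -12 + -7 + -2 = -21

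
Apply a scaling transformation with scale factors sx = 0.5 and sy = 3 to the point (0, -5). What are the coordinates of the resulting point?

Scaling matrix:
[[0.50, 0], [0, 3]]
Result: (0 × 0.5, -5 × 3) = (0, -15)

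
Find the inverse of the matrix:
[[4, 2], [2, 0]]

For [[a,b],[c,d]], inverse = (1/det)·[[d,-b],[-c,a]]
det = (4)(0) - (2)(2) = 0 - 4 = -4
Inverse = (1/-4)·[[0, -2], [-2, 4]]
= [[0, 1/2], [1/2, -1]]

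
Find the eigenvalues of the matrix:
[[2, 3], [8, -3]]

Characteristic equation: det(A - λI) = 0
λ² - (trace)λ + (det) = 0
trace = 2 + -3 = -1, det = (2)(-3) - (3)(8) = -30
λ² - (-1)λ + (-30) = 0
λ = (-1 ± √((-1)² - 4·(-30))) / 2 = (-1 ± √121) / 2
Solving: λ = -6, 5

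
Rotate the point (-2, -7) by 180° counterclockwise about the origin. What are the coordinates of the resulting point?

Rotation matrix for 180°: [[cos 180°, -sin 180°], [sin 180°, cos 180°]] = [[-1, 0], [0, -1]]
[[-1, 0], [0, -1]] × [-2, -7]ᵀ = [2, 7]ᵀ
Result: (2, 7)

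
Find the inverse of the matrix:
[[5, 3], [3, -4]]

For [[a,b],[c,d]], inverse = (1/det)·[[d,-b],[-c,a]]
det = (5)(-4) - (3)(3) = -20 - 9 = -29
Inverse = (1/-29)·[[-4, -3], [-3, 5]]
= [[4/29, 3/29], [3/29, -5/29]]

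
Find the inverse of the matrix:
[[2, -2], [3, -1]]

For [[a,b],[c,d]], inverse = (1/det)·[[d,-b],[-c,a]]
det = (2)(-1) - (-2)(3) = -2 - -6 = 4
Inverse = (1/4)·[[-1, 2], [-3, 2]]
= [[-1/4, 1/2], [-3/4, 1/2]]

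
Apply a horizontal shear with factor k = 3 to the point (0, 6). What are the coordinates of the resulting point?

Shear matrix for horizontal shear with factor k = 3:
[[1, 3], [0, 1]]
Result: (0, 6) → (18, 6)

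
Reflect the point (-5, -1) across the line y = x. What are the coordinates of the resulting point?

Reflection across line y = x: (-5, -1) → (-1, -5)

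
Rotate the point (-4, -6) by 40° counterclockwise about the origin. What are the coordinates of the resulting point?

Rotation matrix for 40°: [[cos 40°, -sin 40°], [sin 40°, cos 40°]] ≈ [[0.766044, -0.642788], [0.642788, 0.766044]]
[[0.766044, -0.642788], [0.642788, 0.766044]] × [-4, -6]ᵀ ≈ [0.7925, -7.1674]ᵀ
Result: (0.7925, -7.1674)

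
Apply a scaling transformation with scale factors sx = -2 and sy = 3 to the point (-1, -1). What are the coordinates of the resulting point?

Scaling matrix:
[[-2, 0], [0, 3]]
Result: (-1 × -2, -1 × 3) = (2, -3)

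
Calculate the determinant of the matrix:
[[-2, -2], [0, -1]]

For a 2×2 matrix [[a, b], [c, d]], det = ad - bc
det = (-2)(-1) - (-2)(0) = 2 - 0 = 2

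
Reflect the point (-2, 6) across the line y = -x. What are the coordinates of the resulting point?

Reflection across line y = -x: (-2, 6) → (-6, 2)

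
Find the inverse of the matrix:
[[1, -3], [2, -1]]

For [[a,b],[c,d]], inverse = (1/det)·[[d,-b],[-c,a]]
det = (1)(-1) - (-3)(2) = -1 - -6 = 5
Inverse = (1/5)·[[-1, 3], [-2, 1]]
= [[-1/5, 3/5], [-2/5, 1/5]]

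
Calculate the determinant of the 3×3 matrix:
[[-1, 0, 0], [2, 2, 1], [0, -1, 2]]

Expansion along first row:
det = -1·det([[2,1],[-1,2]]) - 0·det([[2,1],[0,2]]) + 0·det([[2,2],[0,-1]])
    = -1·(2·2 - 1·-1) - 0·(2·2 - 1·0) + 0·(2·-1 - 2·0)
    = -1·5 - 0·4 + 0·-2
    = -5 + 0 + 0 = -5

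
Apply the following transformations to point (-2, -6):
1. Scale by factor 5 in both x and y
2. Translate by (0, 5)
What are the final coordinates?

Step 1: Scale (-2, -6) by 5 → (-10, -30)
Step 2: Translate by (0, 5) → (-10, -25)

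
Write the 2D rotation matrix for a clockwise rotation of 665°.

Rotation matrix formula: [[cos θ, -sin θ], [sin θ, cos θ]]
A clockwise rotation by 665° is equivalent to a counterclockwise rotation by -665°.
For θ = -665°:
cos(-665°) = 0.5736
sin(-665°) = 0.8192
Result: [[0.5736, -0.8192], [0.8192, 0.5736]]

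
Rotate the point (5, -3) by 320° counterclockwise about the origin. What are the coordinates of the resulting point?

Rotation matrix for 320°: [[cos 320°, -sin 320°], [sin 320°, cos 320°]] ≈ [[0.766044, 0.642788], [-0.642788, 0.766044]]
[[0.766044, 0.642788], [-0.642788, 0.766044]] × [5, -3]ᵀ ≈ [1.9019, -5.5121]ᵀ
Result: (1.9019, -5.5121)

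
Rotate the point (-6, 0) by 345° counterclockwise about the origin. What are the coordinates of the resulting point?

Rotation matrix for 345°: [[cos 345°, -sin 345°], [sin 345°, cos 345°]] ≈ [[0.965926, 0.258819], [-0.258819, 0.965926]]
[[0.965926, 0.258819], [-0.258819, 0.965926]] × [-6, 0]ᵀ ≈ [-5.7956, 1.5529]ᵀ
Result: (-5.7956, 1.5529)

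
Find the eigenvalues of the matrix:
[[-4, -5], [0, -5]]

Characteristic equation: det(A - λI) = 0
λ² - (trace)λ + (det) = 0
trace = -4 + -5 = -9, det = (-4)(-5) - (-5)(0) = 20
λ² - (-9)λ + (20) = 0
λ = (-9 ± √((-9)² - 4·(20))) / 2 = (-9 ± √1) / 2
Solving: λ = -5, -4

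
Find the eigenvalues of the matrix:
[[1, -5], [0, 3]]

Characteristic equation: det(A - λI) = 0
λ² - (trace)λ + (det) = 0
trace = 1 + 3 = 4, det = (1)(3) - (-5)(0) = 3
λ² - (4)λ + (3) = 0
λ = (4 ± √((4)² - 4·(3))) / 2 = (4 ± √4) / 2
Solving: λ = 1, 3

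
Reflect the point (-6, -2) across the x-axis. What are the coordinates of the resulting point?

Reflection across x-axis: (-6, -2) → (-6, 2)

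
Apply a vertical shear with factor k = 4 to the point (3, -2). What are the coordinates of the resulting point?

Shear matrix for vertical shear with factor k = 4:
[[1, 0], [4, 1]]
Result: (3, -2) → (3, 10)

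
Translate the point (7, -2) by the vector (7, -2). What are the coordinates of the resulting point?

Translation by (7, -2) (homogeneous matrix [[1, 0, 7], [0, 1, -2], [0, 0, 1]]):
x' = 7 + 7 = 14
y' = -2 + -2 = -4
Result: (14, -4)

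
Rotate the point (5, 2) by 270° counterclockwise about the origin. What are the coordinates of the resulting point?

Rotation matrix for 270°: [[cos 270°, -sin 270°], [sin 270°, cos 270°]] = [[0, 1], [-1, 0]]
[[0, 1], [-1, 0]] × [5, 2]ᵀ = [2, -5]ᵀ
Result: (2, -5)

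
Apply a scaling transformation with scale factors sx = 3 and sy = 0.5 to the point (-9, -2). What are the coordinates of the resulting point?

Scaling matrix:
[[3, 0], [0, 0.50]]
Result: (-9 × 3, -2 × 0.5) = (-27, -1)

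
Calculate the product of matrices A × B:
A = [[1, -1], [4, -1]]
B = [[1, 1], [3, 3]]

Matrix multiplication:
C[0][0] = 1×1 + -1×3 = -2
C[0][1] = 1×1 + -1×3 = -2
C[1][0] = 4×1 + -1×3 = 1
C[1][1] = 4×1 + -1×3 = 1
Result: [[-2, -2], [1, 1]]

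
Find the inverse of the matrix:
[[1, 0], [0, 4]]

For [[a,b],[c,d]], inverse = (1/det)·[[d,-b],[-c,a]]
det = (1)(4) - (0)(0) = 4 - 0 = 4
Inverse = (1/4)·[[4, 0], [0, 1]]
= [[1, 0], [0, 1/4]]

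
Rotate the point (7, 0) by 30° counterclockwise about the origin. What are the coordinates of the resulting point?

Rotation matrix for 30°: [[cos 30°, -sin 30°], [sin 30°, cos 30°]] ≈ [[0.866025, -0.500000], [0.500000, 0.866025]]
[[0.866025, -0.500000], [0.500000, 0.866025]] × [7, 0]ᵀ ≈ [6.0622, 3.5000]ᵀ
Result: (6.0622, 3.5000)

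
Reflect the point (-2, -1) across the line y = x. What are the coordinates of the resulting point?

Reflection across line y = x: (-2, -1) → (-1, -2)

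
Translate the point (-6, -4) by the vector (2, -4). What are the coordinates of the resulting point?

Translation by (2, -4) (homogeneous matrix [[1, 0, 2], [0, 1, -4], [0, 0, 1]]):
x' = -6 + 2 = -4
y' = -4 + -4 = -8
Result: (-4, -8)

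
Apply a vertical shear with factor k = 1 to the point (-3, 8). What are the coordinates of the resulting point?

Shear matrix for vertical shear with factor k = 1:
[[1, 0], [1, 1]]
Result: (-3, 8) → (-3, 5)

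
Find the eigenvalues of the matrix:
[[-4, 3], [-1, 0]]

Characteristic equation: det(A - λI) = 0
λ² - (trace)λ + (det) = 0
trace = -4 + 0 = -4, det = (-4)(0) - (3)(-1) = 3
λ² - (-4)λ + (3) = 0
λ = (-4 ± √((-4)² - 4·(3))) / 2 = (-4 ± √4) / 2
Solving: λ = -3, -1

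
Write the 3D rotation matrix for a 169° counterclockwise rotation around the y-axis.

Rotation matrix for counterclockwise 169° around y-axis:
cos(169°) = -0.9816, sin(169°) = 0.1908
Result: [[-0.9816, 0, 0.1908], [0, 1, 0], [-0.1908, 0, -0.9816]]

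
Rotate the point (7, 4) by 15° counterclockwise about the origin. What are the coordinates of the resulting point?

Rotation matrix for 15°: [[cos 15°, -sin 15°], [sin 15°, cos 15°]] ≈ [[0.965926, -0.258819], [0.258819, 0.965926]]
[[0.965926, -0.258819], [0.258819, 0.965926]] × [7, 4]ᵀ ≈ [5.7262, 5.6754]ᵀ
Result: (5.7262, 5.6754)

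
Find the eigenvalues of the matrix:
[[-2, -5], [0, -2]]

Characteristic equation: det(A - λI) = 0
λ² - (trace)λ + (det) = 0
trace = -2 + -2 = -4, det = (-2)(-2) - (-5)(0) = 4
λ² - (-4)λ + (4) = 0
λ = (-4 ± √((-4)² - 4·(4))) / 2 = (-4 ± √0) / 2
Solving: λ = -2, -2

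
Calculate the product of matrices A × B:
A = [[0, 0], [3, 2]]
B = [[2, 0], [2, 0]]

Matrix multiplication:
C[0][0] = 0×2 + 0×2 = 0
C[0][1] = 0×0 + 0×0 = 0
C[1][0] = 3×2 + 2×2 = 10
C[1][1] = 3×0 + 2×0 = 0
Result: [[0, 0], [10, 0]]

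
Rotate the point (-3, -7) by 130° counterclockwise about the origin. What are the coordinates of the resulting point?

Rotation matrix for 130°: [[cos 130°, -sin 130°], [sin 130°, cos 130°]] ≈ [[-0.642788, -0.766044], [0.766044, -0.642788]]
[[-0.642788, -0.766044], [0.766044, -0.642788]] × [-3, -7]ᵀ ≈ [7.2907, 2.2014]ᵀ
Result: (7.2907, 2.2014)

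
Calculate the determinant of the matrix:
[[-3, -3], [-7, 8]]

For a 2×2 matrix [[a, b], [c, d]], det = ad - bc
det = (-3)(8) - (-3)(-7) = -24 - 21 = -45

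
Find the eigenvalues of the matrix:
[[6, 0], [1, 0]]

Characteristic equation: det(A - λI) = 0
λ² - (trace)λ + (det) = 0
trace = 6 + 0 = 6, det = (6)(0) - (0)(1) = 0
λ² - (6)λ + (0) = 0
λ = (6 ± √((6)² - 4·(0))) / 2 = (6 ± √36) / 2
Solving: λ = 0, 6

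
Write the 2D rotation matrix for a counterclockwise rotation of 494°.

Rotation matrix formula: [[cos θ, -sin θ], [sin θ, cos θ]]
For θ = 494°:
cos(494°) = -0.6947
sin(494°) = 0.7193
Result: [[-0.6947, -0.7193], [0.7193, -0.6947]]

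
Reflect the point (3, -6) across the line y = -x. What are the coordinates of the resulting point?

Reflection across line y = -x: (3, -6) → (6, -3)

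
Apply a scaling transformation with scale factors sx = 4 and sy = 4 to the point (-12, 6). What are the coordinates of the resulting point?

Scaling matrix:
[[4, 0], [0, 4]]
Result: (-12 × 4, 6 × 4) = (-48, 24)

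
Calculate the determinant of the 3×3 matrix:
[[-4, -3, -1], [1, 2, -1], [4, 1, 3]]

Expansion along first row:
det = -4·det([[2,-1],[1,3]]) - -3·det([[1,-1],[4,3]]) + -1·det([[1,2],[4,1]])
    = -4·(2·3 - -1·1) - -3·(1·3 - -1·4) + -1·(1·1 - 2·4)
    = -4·7 - -3·7 + -1·-7
    = -28 + 21 + 7 = 0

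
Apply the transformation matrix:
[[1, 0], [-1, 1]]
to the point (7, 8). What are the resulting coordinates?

Matrix multiplication:
[[1, 0], [-1, 1]] × [7, 8]ᵀ
= [(1)(7) + (0)(8), (-1)(7) + (1)(8)]ᵀ
= [7, 1]ᵀ
Result: (7, 1)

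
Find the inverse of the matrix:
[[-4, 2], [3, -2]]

For [[a,b],[c,d]], inverse = (1/det)·[[d,-b],[-c,a]]
det = (-4)(-2) - (2)(3) = 8 - 6 = 2
Inverse = (1/2)·[[-2, -2], [-3, -4]]
= [[-1, -1], [-3/2, -2]]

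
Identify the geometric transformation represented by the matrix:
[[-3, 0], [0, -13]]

This matrix represents: non-uniform scaling by sx = -3, sy = -13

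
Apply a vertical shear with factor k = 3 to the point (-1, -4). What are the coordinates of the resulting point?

Shear matrix for vertical shear with factor k = 3:
[[1, 0], [3, 1]]
Result: (-1, -4) → (-1, -7)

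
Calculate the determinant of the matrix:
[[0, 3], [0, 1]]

For a 2×2 matrix [[a, b], [c, d]], det = ad - bc
det = (0)(1) - (3)(0) = 0 - 0 = 0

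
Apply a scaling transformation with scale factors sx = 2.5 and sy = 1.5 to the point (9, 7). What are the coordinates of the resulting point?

Scaling matrix:
[[2.50, 0], [0, 1.50]]
Result: (9 × 2.5, 7 × 1.5) = (22.5, 10.5)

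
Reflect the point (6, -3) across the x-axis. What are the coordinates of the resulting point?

Reflection across x-axis: (6, -3) → (6, 3)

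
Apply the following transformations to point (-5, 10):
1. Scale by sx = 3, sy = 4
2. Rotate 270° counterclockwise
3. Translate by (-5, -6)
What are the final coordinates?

Step 1: Scale → (-15, 40)
Step 2: Rotate 270° → (40, 15)
Step 3: Translate → (35, 9)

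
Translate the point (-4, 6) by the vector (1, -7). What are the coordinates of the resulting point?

Translation by (1, -7) (homogeneous matrix [[1, 0, 1], [0, 1, -7], [0, 0, 1]]):
x' = -4 + 1 = -3
y' = 6 + -7 = -1
Result: (-3, -1)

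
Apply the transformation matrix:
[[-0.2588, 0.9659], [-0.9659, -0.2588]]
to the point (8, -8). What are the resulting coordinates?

Matrix multiplication:
[[-0.2588, 0.9659], [-0.9659, -0.2588]] × [8, -8]ᵀ
= [(-0.2588)(8) + (0.9659)(-8), (-0.9659)(8) + (-0.2588)(-8)]ᵀ
= [-9.7976, -5.6568]ᵀ
Result: (-9.7976, -5.6568)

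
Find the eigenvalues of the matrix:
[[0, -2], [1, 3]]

Characteristic equation: det(A - λI) = 0
λ² - (trace)λ + (det) = 0
trace = 0 + 3 = 3, det = (0)(3) - (-2)(1) = 2
λ² - (3)λ + (2) = 0
λ = (3 ± √((3)² - 4·(2))) / 2 = (3 ± √1) / 2
Solving: λ = 1, 2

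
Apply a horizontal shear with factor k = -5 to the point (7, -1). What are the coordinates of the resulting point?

Shear matrix for horizontal shear with factor k = -5:
[[1, -5], [0, 1]]
Result: (7, -1) → (12, -1)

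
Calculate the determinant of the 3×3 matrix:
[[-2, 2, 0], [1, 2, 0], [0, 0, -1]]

Expansion along first row:
det = -2·det([[2,0],[0,-1]]) - 2·det([[1,0],[0,-1]]) + 0·det([[1,2],[0,0]])
    = -2·(2·-1 - 0·0) - 2·(1·-1 - 0·0) + 0·(1·0 - 2·0)
    = -2·-2 - 2·-1 + 0·0
    = 4 + 2 + 0 = 6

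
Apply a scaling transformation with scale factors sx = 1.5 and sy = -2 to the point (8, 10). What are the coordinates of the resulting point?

Scaling matrix:
[[1.50, 0], [0, -2]]
Result: (8 × 1.5, 10 × -2) = (12, -20)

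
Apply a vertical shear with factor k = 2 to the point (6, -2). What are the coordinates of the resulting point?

Shear matrix for vertical shear with factor k = 2:
[[1, 0], [2, 1]]
Result: (6, -2) → (6, 10)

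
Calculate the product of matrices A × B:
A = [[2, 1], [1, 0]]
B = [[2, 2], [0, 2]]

Matrix multiplication:
C[0][0] = 2×2 + 1×0 = 4
C[0][1] = 2×2 + 1×2 = 6
C[1][0] = 1×2 + 0×0 = 2
C[1][1] = 1×2 + 0×2 = 2
Result: [[4, 6], [2, 2]]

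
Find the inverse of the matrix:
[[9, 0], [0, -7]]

For [[a,b],[c,d]], inverse = (1/det)·[[d,-b],[-c,a]]
det = (9)(-7) - (0)(0) = -63 - 0 = -63
Inverse = (1/-63)·[[-7, 0], [0, 9]]
= [[1/9, 0], [0, -1/7]]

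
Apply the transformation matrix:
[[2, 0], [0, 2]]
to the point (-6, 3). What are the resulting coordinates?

Matrix multiplication:
[[2, 0], [0, 2]] × [-6, 3]ᵀ
= [(2)(-6) + (0)(3), (0)(-6) + (2)(3)]ᵀ
= [-12, 6]ᵀ
Result: (-12, 6)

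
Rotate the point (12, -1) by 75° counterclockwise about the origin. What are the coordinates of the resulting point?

Rotation matrix for 75°: [[cos 75°, -sin 75°], [sin 75°, cos 75°]] ≈ [[0.258819, -0.965926], [0.965926, 0.258819]]
[[0.258819, -0.965926], [0.965926, 0.258819]] × [12, -1]ᵀ ≈ [4.0718, 11.3323]ᵀ
Result: (4.0718, 11.3323)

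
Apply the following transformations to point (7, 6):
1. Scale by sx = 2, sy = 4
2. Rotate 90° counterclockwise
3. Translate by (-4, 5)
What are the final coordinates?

Step 1: Scale → (14, 24)
Step 2: Rotate 90° → (-24, 14)
Step 3: Translate → (-28, 19)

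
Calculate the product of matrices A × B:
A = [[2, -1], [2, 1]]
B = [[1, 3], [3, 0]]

Matrix multiplication:
C[0][0] = 2×1 + -1×3 = -1
C[0][1] = 2×3 + -1×0 = 6
C[1][0] = 2×1 + 1×3 = 5
C[1][1] = 2×3 + 1×0 = 6
Result: [[-1, 6], [5, 6]]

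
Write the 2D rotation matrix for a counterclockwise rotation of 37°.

Rotation matrix formula: [[cos θ, -sin θ], [sin θ, cos θ]]
For θ = 37°:
cos(37°) = 0.7986
sin(37°) = 0.6018
Result: [[0.7986, -0.6018], [0.6018, 0.7986]]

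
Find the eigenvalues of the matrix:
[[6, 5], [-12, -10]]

Characteristic equation: det(A - λI) = 0
λ² - (trace)λ + (det) = 0
trace = 6 + -10 = -4, det = (6)(-10) - (5)(-12) = 0
λ² - (-4)λ + (0) = 0
λ = (-4 ± √((-4)² - 4·(0))) / 2 = (-4 ± √16) / 2
Solving: λ = -4, 0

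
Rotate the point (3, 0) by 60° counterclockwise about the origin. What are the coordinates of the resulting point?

Rotation matrix for 60°: [[cos 60°, -sin 60°], [sin 60°, cos 60°]] ≈ [[0.500000, -0.866025], [0.866025, 0.500000]]
[[0.500000, -0.866025], [0.866025, 0.500000]] × [3, 0]ᵀ ≈ [1.5000, 2.5981]ᵀ
Result: (1.5000, 2.5981)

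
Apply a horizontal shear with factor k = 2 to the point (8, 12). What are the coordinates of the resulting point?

Shear matrix for horizontal shear with factor k = 2:
[[1, 2], [0, 1]]
Result: (8, 12) → (32, 12)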